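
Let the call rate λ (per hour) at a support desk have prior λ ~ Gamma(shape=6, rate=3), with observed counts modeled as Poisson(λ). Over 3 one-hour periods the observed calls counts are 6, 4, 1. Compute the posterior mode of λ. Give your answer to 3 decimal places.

λ̂_MAP = 2.667

Σxᵢ = 6+4+1 = 11, with n = 3.
Posterior ∝ λ^5e^(−3λ) · λ^11e^(−3λ) = λ^16e^(−6λ), i.e. Gamma(shape=17, rate=6).
The mode of a Gamma(a, b) with a ≥ 1 (shape–rate) is (a−1)/b = 16/6 ≈ 2.667.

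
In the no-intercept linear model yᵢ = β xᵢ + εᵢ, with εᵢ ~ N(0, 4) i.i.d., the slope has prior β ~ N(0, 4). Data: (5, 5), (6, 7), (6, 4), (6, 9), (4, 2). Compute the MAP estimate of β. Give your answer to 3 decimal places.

log p(β | y) = −Σ(yᵢ − βxᵢ)²/(2·4) − β²/(2·4) + const.
Setting the derivative to zero: Σxᵢ(yᵢ − βxᵢ)/4 − β/4 = 0, so β = Σxᵢyᵢ / (Σxᵢ² + σ²/τ²).
Σxᵢyᵢ = 5·5 + 6·7 + 6·4 + 6·9 + 4·2 = 153; Σxᵢ² = 149; σ²/τ² = 1.
β̂_MAP = 153 / (149 + 1) = 153/150 ≈ 1.020.

β̂_MAP = 1.020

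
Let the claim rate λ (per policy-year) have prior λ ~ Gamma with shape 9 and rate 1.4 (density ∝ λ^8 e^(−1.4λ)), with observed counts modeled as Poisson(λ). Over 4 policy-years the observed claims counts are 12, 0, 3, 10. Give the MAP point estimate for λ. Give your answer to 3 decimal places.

Σxᵢ = 12+0+3+10 = 25, with n = 4.
Posterior ∝ λ^8e^(−1.4λ) · λ^25e^(−4λ) = λ^33e^(−5.4λ), i.e. Gamma(shape=34, rate=5.4).
The mode of a Gamma(a, b) with a ≥ 1 (shape–rate) is (a−1)/b = 33/5.4 ≈ 6.111.

λ̂_MAP = 6.111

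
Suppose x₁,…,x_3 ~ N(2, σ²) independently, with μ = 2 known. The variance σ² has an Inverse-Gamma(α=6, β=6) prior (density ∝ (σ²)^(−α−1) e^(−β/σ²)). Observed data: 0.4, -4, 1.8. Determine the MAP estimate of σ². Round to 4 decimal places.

σ̂²_MAP = 2.9765

Sum of squared deviations about the known mean: SS = (0.4−2)² + (-4−2)² + (1.8−2)² = 38.6.
The Normal likelihood contributes (σ²)^(−n/2) exp(−SS/(2σ²)), so the posterior is Inverse-Gamma(α + n/2, β + SS/2) = Inverse-Gamma(7.5, 25.3).
The mode of Inverse-Gamma(a, b) is b/(a+1) = 25.3/8.5 ≈ 2.9765.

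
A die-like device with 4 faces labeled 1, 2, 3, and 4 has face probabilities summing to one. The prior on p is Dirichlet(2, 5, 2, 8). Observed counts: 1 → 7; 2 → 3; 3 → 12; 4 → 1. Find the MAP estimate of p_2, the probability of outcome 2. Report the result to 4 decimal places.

MAP estimate: 0.1944

The posterior is Dirichlet(αᵢ + nᵢ) = Dirichlet(9, 8, 14, 9).
For a Dirichlet(a₁,…,a_K) with all aᵢ > 1, the mode has j-th component (aⱼ − 1)/(Σaᵢ − K).
Here Σaᵢ = 40 and K = 4, so p_2 = (8 − 1)/(40 − 4) = 7/36 ≈ 0.1944.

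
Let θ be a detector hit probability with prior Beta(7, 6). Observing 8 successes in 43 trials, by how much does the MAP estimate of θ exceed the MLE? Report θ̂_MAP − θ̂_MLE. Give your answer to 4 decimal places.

MAP − MLE = 0.0732

Posterior is Beta(15, 41); MAP = (15−1)/(56−2) = 14/54 ≈ 0.25926.
MLE ignores the prior: θ̂_MLE = k/n = 8/43 ≈ 0.18605.
Difference = 14/54 − 8/43 = 85/1161 ≈ 0.0732.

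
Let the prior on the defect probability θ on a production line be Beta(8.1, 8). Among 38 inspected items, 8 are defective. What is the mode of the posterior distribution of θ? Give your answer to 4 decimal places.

Prior: Beta(8.1, 8).
Data: 8 successes in 38 trials. The binomial likelihood contributes θ^8(1−θ)^30, so the posterior is Beta(8.1+8, 8+30) = Beta(16.1, 38).
For Beta(a, b) with a, b > 1 the mode is (a−1)/(a+b−2) = 15.1/52.1 ≈ 0.2898.

θ̂_MAP = 0.2898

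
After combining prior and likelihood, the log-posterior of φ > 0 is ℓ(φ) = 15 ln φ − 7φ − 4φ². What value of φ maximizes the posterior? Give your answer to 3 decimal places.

ℓ'(φ) = 15/φ − 7 − 8φ. Setting this to zero and multiplying by φ: 8φ² + 7φ − 15 = 0.
φ = (−7 + √(7² + 4·8·15)) / (2·8) = (−7 + √529) / 16 = (−7 + 23)/16 = 1.
ℓ''(φ) = −15/φ² − 8 < 0, confirming a maximum.

φ̂_MAP = 1.000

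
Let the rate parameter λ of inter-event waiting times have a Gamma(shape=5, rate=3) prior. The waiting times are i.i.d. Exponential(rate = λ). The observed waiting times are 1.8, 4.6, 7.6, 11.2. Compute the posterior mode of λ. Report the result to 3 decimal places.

λ̂_MAP = 0.284

The Exponential(rate=λ) likelihood is ∝ λ^n e^(−λΣtᵢ). Here n = 4 and Σtᵢ = 1.8 + 4.6 + 7.6 + 11.2 = 25.2.
Posterior ∝ λ^4e^(−3λ) · λ^4e^(−25.2λ) = λ^8e^(−28.2λ), i.e. Gamma(9, 28.2).
Mode = (a−1)/b = 8/28.2 ≈ 0.284.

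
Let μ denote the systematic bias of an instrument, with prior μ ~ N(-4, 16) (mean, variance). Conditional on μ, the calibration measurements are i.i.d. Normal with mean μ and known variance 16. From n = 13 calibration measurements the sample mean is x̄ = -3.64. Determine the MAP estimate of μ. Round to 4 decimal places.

n = 13, x̄ = -3.64.
For a Normal prior and Normal likelihood with known variance, the posterior is Normal; its mode equals its mean, the precision-weighted average.
Prior precision 1/σ₀² = 1/16 = 0.0625; data precision n/σ² = 13/16 = 0.8125.
μ̂ = (0.0625·(-4) + 0.8125·(-3.64)) / (0.0625 + 0.8125) = (-3.2075)/0.875 = -1283/350 ≈ -3.6657.

μ̂_MAP = -3.6657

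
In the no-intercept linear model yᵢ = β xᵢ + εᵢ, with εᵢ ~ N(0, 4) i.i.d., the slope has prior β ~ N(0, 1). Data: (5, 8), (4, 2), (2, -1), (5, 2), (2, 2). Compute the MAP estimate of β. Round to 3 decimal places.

β̂_MAP = 0.769

log p(β | y) = −Σ(yᵢ − βxᵢ)²/(2·4) − β²/(2·1) + const.
Setting the derivative to zero: Σxᵢ(yᵢ − βxᵢ)/4 − β/1 = 0, so β = Σxᵢyᵢ / (Σxᵢ² + σ²/τ²).
Σxᵢyᵢ = 5·8 + 4·2 + 2·(-1) + 5·2 + 2·2 = 60; Σxᵢ² = 74; σ²/τ² = 4.
β̂_MAP = 60 / (74 + 4) = 60/78 ≈ 0.769.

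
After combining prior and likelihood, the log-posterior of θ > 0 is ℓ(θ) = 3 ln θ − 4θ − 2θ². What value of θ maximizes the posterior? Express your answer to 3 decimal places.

θ̂_MAP = 0.500

ℓ'(θ) = 3/θ − 4 − 4θ. Setting this to zero and multiplying by θ: 4θ² + 4θ − 3 = 0.
θ = (−4 + √(4² + 4·4·3)) / (2·4) = (−4 + √64) / 8 = (−4 + 8)/8 = 1/2.
ℓ''(θ) = −3/θ² − 4 < 0, confirming a maximum.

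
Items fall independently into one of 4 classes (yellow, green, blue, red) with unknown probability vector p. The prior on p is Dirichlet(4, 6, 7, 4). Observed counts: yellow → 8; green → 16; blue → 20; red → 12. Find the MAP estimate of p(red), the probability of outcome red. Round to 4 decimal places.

MAP estimate of p(red) = 0.2055

The posterior is Dirichlet(αᵢ + nᵢ) = Dirichlet(12, 22, 27, 16).
For a Dirichlet(a₁,…,a_K) with all aᵢ > 1, the mode has j-th component (aⱼ − 1)/(Σaᵢ − K).
Here Σaᵢ = 77 and K = 4, so p(red) = (16 − 1)/(77 − 4) = 15/73 ≈ 0.2055.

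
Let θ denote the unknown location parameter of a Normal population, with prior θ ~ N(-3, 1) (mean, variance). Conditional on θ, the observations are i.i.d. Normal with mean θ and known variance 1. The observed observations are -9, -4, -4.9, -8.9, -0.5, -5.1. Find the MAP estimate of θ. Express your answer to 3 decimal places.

θ̂_MAP = -5.057

n = 6; x̄ = ((-9) + (-4) + (-4.9) + (-8.9) + (-0.5) + (-5.1))/6 = -32.4/6 = -5.4.
For a Normal prior and Normal likelihood with known variance, the posterior is Normal; its mode equals its mean, the precision-weighted average.
Prior precision 1/σ₀² = 1/1 = 1; data precision n/σ² = 6/1 = 6.
θ̂ = (1·(-3) + 6·(-5.4)) / (1 + 6) = (-35.4)/7 = -177/35 ≈ -5.057.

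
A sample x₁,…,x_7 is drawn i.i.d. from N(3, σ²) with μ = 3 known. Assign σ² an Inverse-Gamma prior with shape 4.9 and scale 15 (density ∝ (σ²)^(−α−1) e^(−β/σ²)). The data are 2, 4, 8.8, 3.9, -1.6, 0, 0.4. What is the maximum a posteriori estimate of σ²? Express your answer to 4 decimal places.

σ̂²_MAP = 5.4984

Sum of squared deviations about the known mean: SS = (2−3)² + (4−3)² + (8.8−3)² + (3.9−3)² + (-1.6−3)² + (0−3)² + (0.4−3)² = 73.37.
The Normal likelihood contributes (σ²)^(−n/2) exp(−SS/(2σ²)), so the posterior is Inverse-Gamma(α + n/2, β + SS/2) = Inverse-Gamma(8.4, 51.685).
The mode of Inverse-Gamma(a, b) is b/(a+1) = 51.685/9.4 ≈ 5.4984.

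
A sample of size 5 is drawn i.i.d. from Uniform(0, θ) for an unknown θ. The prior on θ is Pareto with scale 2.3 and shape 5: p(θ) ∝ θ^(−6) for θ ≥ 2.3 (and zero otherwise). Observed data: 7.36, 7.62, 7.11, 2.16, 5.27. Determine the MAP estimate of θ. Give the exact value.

θ̂_MAP = 7.62

The Uniform(0, θ) likelihood is θ^(−n) for θ ≥ max(xᵢ), zero otherwise. Here max(xᵢ) = 7.62.
Posterior ∝ θ^(−6) · θ^(−5) = θ^(−11) on θ ≥ max(2.3, 7.62) = 7.62.
This density is strictly decreasing in θ, so the posterior mode lies at the lower boundary of the support.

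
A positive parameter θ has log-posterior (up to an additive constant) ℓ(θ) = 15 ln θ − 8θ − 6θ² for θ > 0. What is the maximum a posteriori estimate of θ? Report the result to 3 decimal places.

ℓ'(θ) = 15/θ − 8 − 12θ. Setting this to zero and multiplying by θ: 12θ² + 8θ − 15 = 0.
θ = (−8 + √(8² + 4·12·15)) / (2·12) = (−8 + √784) / 24 = (−8 + 28)/24 = 5/6.
ℓ''(θ) = −15/θ² − 12 < 0, confirming a maximum.

θ̂_MAP = 0.833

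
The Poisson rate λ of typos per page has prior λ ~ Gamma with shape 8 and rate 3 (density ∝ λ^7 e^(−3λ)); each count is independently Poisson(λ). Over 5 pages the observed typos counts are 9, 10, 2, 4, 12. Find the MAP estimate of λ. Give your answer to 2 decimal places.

Σxᵢ = 9+10+2+4+12 = 37, with n = 5.
Posterior ∝ λ^7e^(−3λ) · λ^37e^(−5λ) = λ^44e^(−8λ), i.e. Gamma(shape=45, rate=8).
The mode of a Gamma(a, b) with a ≥ 1 (shape–rate) is (a−1)/b = 44/8 ≈ 5.50.

λ̂_MAP = 5.50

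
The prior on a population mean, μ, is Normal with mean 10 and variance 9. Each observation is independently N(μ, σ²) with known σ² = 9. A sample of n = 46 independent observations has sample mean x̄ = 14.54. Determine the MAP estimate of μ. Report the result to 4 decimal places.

n = 46, x̄ = 14.54.
For a Normal prior and Normal likelihood with known variance, the posterior is Normal; its mode equals its mean, the precision-weighted average.
Prior precision 1/σ₀² = 1/9; data precision n/σ² = 46/9.
μ̂ = ((1/9)·10 + (46/9)·14.54) / (1/9 + 46/9) = (5657/75)/(47/9) = 16971/1175 ≈ 14.4434.

μ̂_MAP = 14.4434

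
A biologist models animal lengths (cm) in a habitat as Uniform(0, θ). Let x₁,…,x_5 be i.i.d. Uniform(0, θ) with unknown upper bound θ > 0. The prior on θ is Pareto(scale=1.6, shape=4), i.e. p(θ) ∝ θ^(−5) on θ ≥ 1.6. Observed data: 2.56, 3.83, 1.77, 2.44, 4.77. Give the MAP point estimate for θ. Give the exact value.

θ̂_MAP = 4.77

The Uniform(0, θ) likelihood is θ^(−n) for θ ≥ max(xᵢ), zero otherwise. Here max(xᵢ) = 4.77.
Posterior ∝ θ^(−5) · θ^(−5) = θ^(−10) on θ ≥ max(1.6, 4.77) = 4.77.
This density is strictly decreasing in θ, so the posterior mode lies at the lower boundary of the support.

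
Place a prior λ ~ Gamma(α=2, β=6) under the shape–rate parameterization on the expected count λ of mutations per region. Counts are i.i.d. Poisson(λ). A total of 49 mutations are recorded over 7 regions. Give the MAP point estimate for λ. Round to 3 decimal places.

Σxᵢ = 49, n = 7.
Posterior ∝ λe^(−6λ) · λ^49e^(−7λ) = λ^50e^(−13λ), i.e. Gamma(shape=51, rate=13).
The mode of a Gamma(a, b) with a ≥ 1 (shape–rate) is (a−1)/b = 50/13 ≈ 3.846.

λ̂_MAP = 3.846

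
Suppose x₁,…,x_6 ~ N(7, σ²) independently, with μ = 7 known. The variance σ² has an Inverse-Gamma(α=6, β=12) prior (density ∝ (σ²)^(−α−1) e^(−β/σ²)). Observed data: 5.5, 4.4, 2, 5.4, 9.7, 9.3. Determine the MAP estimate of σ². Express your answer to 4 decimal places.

σ̂²_MAP = 3.6575

Sum of squared deviations about the known mean: SS = (5.5−7)² + (4.4−7)² + (2−7)² + (5.4−7)² + (9.7−7)² + (9.3−7)² = 49.15.
The Normal likelihood contributes (σ²)^(−n/2) exp(−SS/(2σ²)), so the posterior is Inverse-Gamma(α + n/2, β + SS/2) = Inverse-Gamma(9, 36.575).
The mode of Inverse-Gamma(a, b) is b/(a+1) = 36.575/10 ≈ 3.6575.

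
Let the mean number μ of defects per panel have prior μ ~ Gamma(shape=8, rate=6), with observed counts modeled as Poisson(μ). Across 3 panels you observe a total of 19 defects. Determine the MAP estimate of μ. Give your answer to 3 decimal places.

Σxᵢ = 19, n = 3.
Posterior ∝ μ^7e^(−6μ) · μ^19e^(−3μ) = μ^26e^(−9μ), i.e. Gamma(shape=27, rate=9).
The mode of a Gamma(a, b) with a ≥ 1 (shape–rate) is (a−1)/b = 26/9 ≈ 2.889.

μ̂_MAP = 2.889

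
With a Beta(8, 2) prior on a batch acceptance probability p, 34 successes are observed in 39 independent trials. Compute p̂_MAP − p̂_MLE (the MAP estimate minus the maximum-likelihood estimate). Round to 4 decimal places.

MAP − MLE = 0.0005

Posterior is Beta(42, 7); MAP = (42−1)/(49−2) = 41/47 ≈ 0.87234.
MLE ignores the prior: p̂_MLE = k/n = 34/39 ≈ 0.87179.
Difference = 41/47 − 34/39 = 1/1833 ≈ 0.0005.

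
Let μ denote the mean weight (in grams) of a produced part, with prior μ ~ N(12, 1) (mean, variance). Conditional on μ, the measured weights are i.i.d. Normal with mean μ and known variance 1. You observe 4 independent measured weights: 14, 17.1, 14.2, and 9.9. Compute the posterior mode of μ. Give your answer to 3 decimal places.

μ̂_MAP = 13.440

n = 4; x̄ = (14 + 17.1 + 14.2 + 9.9)/4 = 55.2/4 = 13.8.
For a Normal prior and Normal likelihood with known variance, the posterior is Normal; its mode equals its mean, the precision-weighted average.
Prior precision 1/σ₀² = 1/1 = 1; data precision n/σ² = 4/1 = 4.
μ̂ = (1·12 + 4·13.8) / (1 + 4) = 67.2/5 = 13.440.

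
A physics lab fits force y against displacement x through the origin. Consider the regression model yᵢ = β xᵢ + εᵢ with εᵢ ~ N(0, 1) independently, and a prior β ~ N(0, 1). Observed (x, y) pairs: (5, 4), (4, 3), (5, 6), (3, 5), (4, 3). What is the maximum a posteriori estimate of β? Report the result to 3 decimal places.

log p(β | y) = −Σ(yᵢ − βxᵢ)²/(2·1) − β²/(2·1) + const.
Setting the derivative to zero: Σxᵢ(yᵢ − βxᵢ)/1 − β/1 = 0, so β = Σxᵢyᵢ / (Σxᵢ² + σ²/τ²).
Σxᵢyᵢ = 5·4 + 4·3 + 5·6 + 3·5 + 4·3 = 89; Σxᵢ² = 91; σ²/τ² = 1.
β̂_MAP = 89 / (91 + 1) = 89/92 ≈ 0.967.

β̂_MAP = 0.967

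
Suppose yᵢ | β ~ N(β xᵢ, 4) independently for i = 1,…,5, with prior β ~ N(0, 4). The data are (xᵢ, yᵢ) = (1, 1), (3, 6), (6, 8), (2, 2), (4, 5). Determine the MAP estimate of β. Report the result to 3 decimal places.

β̂_MAP = 1.358

log p(β | y) = −Σ(yᵢ − βxᵢ)²/(2·4) − β²/(2·4) + const.
Setting the derivative to zero: Σxᵢ(yᵢ − βxᵢ)/4 − β/4 = 0, so β = Σxᵢyᵢ / (Σxᵢ² + σ²/τ²).
Σxᵢyᵢ = 1·1 + 3·6 + 6·8 + 2·2 + 4·5 = 91; Σxᵢ² = 66; σ²/τ² = 1.
β̂_MAP = 91 / (66 + 1) = 91/67 ≈ 1.358.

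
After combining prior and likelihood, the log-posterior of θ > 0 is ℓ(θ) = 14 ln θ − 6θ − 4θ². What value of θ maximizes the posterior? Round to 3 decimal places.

θ̂_MAP = 1.000

ℓ'(θ) = 14/θ − 6 − 8θ. Setting this to zero and multiplying by θ: 8θ² + 6θ − 14 = 0.
θ = (−6 + √(6² + 4·8·14)) / (2·8) = (−6 + √484) / 16 = (−6 + 22)/16 = 1.
ℓ''(θ) = −14/θ² − 8 < 0, confirming a maximum.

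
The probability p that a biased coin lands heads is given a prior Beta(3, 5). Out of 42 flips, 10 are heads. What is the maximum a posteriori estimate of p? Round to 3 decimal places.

Prior: Beta(3, 5).
Data: 10 successes in 42 trials. The binomial likelihood contributes p^10(1−p)^32, so the posterior is Beta(3+10, 5+32) = Beta(13, 37).
For Beta(a, b) with a, b > 1 the mode is (a−1)/(a+b−2) = 12/48 ≈ 0.250.

p̂_MAP = 0.250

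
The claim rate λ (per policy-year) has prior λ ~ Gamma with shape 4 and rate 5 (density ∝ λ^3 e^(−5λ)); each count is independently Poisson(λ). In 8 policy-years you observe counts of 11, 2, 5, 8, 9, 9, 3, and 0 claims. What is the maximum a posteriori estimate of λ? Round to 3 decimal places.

λ̂_MAP = 3.846

Σxᵢ = 11+2+5+8+9+9+3+0 = 47, with n = 8.
Posterior ∝ λ^3e^(−5λ) · λ^47e^(−8λ) = λ^50e^(−13λ), i.e. Gamma(shape=51, rate=13).
The mode of a Gamma(a, b) with a ≥ 1 (shape–rate) is (a−1)/b = 50/13 ≈ 3.846.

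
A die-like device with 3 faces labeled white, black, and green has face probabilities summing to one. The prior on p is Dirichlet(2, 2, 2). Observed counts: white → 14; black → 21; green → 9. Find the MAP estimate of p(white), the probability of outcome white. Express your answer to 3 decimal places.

MAP estimate of p(white) = 0.319

The posterior is Dirichlet(αᵢ + nᵢ) = Dirichlet(16, 23, 11).
For a Dirichlet(a₁,…,a_K) with all aᵢ > 1, the mode has j-th component (aⱼ − 1)/(Σaᵢ − K).
Here Σaᵢ = 50 and K = 3, so p(white) = (16 − 1)/(50 − 3) = 15/47 ≈ 0.319.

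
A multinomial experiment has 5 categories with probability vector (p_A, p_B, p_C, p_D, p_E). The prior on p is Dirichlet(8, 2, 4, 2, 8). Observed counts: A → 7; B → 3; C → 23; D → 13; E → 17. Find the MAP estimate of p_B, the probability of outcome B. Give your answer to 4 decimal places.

MAP estimate of p_B = 0.0488

The posterior is Dirichlet(αᵢ + nᵢ) = Dirichlet(15, 5, 27, 15, 25).
For a Dirichlet(a₁,…,a_K) with all aᵢ > 1, the mode has j-th component (aⱼ − 1)/(Σaᵢ − K).
Here Σaᵢ = 87 and K = 5, so p_B = (5 − 1)/(87 − 5) = 4/82 ≈ 0.0488.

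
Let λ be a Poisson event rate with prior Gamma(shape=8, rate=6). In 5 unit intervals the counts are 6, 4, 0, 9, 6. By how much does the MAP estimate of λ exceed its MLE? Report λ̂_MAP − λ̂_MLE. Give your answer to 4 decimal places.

Σxᵢ = 25. Posterior is Gamma(33, 11); MAP = (33−1)/11 = 32/11 ≈ 2.90909.
MLE = x̄ = 25/5 ≈ 5.00000.
Difference = 32/11 − 25/5 = -23/11 ≈ -2.0909.

MAP − MLE = -2.0909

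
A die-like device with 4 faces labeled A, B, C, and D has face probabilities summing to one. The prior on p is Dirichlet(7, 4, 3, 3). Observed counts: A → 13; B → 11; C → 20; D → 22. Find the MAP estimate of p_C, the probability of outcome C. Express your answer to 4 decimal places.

The posterior is Dirichlet(αᵢ + nᵢ) = Dirichlet(20, 15, 23, 25).
For a Dirichlet(a₁,…,a_K) with all aᵢ > 1, the mode has j-th component (aⱼ − 1)/(Σaᵢ − K).
Here Σaᵢ = 83 and K = 4, so p_C = (23 − 1)/(83 − 4) = 22/79 ≈ 0.2785.

MAP estimate of p_C = 0.2785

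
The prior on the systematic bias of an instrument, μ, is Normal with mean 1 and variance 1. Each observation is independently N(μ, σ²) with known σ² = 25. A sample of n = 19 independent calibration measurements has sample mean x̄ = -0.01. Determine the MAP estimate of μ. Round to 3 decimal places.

n = 19, x̄ = -0.01.
For a Normal prior and Normal likelihood with known variance, the posterior is Normal; its mode equals its mean, the precision-weighted average.
Prior precision 1/σ₀² = 1/1 = 1; data precision n/σ² = 19/25 = 0.76.
μ̂ = (1·1 + 0.76·(-0.01)) / (1 + 0.76) = 0.9924/1.76 = 2481/4400 ≈ 0.564.

μ̂_MAP = 0.564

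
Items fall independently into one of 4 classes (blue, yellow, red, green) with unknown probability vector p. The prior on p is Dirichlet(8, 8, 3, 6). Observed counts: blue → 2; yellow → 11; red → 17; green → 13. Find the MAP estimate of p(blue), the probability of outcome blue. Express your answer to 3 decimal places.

The posterior is Dirichlet(αᵢ + nᵢ) = Dirichlet(10, 19, 20, 19).
For a Dirichlet(a₁,…,a_K) with all aᵢ > 1, the mode has j-th component (aⱼ − 1)/(Σaᵢ − K).
Here Σaᵢ = 68 and K = 4, so p(blue) = (10 − 1)/(68 − 4) = 9/64 ≈ 0.141.

MAP estimate of p(blue) = 0.141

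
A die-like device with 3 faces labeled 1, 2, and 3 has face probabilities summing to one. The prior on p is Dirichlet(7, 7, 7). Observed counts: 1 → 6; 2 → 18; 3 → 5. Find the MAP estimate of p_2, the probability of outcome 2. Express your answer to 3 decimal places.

MAP estimate: 0.511

The posterior is Dirichlet(αᵢ + nᵢ) = Dirichlet(13, 25, 12).
For a Dirichlet(a₁,…,a_K) with all aᵢ > 1, the mode has j-th component (aⱼ − 1)/(Σaᵢ − K).
Here Σaᵢ = 50 and K = 3, so p_2 = (25 − 1)/(50 − 3) = 24/47 ≈ 0.511.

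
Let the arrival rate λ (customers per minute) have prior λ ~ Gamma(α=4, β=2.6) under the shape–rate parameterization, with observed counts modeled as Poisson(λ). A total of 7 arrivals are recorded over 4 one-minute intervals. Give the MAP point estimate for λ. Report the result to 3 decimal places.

λ̂_MAP = 1.515

Σxᵢ = 7, n = 4.
Posterior ∝ λ^3e^(−2.6λ) · λ^7e^(−4λ) = λ^10e^(−6.6λ), i.e. Gamma(shape=11, rate=6.6).
The mode of a Gamma(a, b) with a ≥ 1 (shape–rate) is (a−1)/b = 10/6.6 ≈ 1.515.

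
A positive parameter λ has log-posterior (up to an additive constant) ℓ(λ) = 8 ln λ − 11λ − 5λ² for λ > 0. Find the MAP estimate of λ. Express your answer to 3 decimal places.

ℓ'(λ) = 8/λ − 11 − 10λ. Setting this to zero and multiplying by λ: 10λ² + 11λ − 8 = 0.
λ = (−11 + √(11² + 4·10·8)) / (2·10) = (−11 + √441) / 20 = (−11 + 21)/20 = 1/2.
ℓ''(λ) = −8/λ² − 10 < 0, confirming a maximum.

λ̂_MAP = 0.500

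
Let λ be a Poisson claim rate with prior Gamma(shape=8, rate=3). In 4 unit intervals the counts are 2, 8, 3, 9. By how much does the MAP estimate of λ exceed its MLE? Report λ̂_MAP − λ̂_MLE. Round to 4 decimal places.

Σxᵢ = 22. Posterior is Gamma(30, 7); MAP = (30−1)/7 = 29/7 ≈ 4.14286.
MLE = x̄ = 22/4 ≈ 5.50000.
Difference = 29/7 − 22/4 = -19/14 ≈ -1.3571.

MAP − MLE = -1.3571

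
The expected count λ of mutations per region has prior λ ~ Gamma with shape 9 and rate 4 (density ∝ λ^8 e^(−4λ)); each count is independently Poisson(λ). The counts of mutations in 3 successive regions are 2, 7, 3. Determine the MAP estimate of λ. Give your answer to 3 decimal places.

λ̂_MAP = 2.857

Σxᵢ = 2+7+3 = 12, with n = 3.
Posterior ∝ λ^8e^(−4λ) · λ^12e^(−3λ) = λ^20e^(−7λ), i.e. Gamma(shape=21, rate=7).
The mode of a Gamma(a, b) with a ≥ 1 (shape–rate) is (a−1)/b = 20/7 ≈ 2.857.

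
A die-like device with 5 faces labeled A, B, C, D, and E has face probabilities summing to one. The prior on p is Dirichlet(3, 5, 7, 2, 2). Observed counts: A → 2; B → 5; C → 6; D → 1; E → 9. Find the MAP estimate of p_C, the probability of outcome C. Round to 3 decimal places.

MAP estimate of p_C = 0.324

The posterior is Dirichlet(αᵢ + nᵢ) = Dirichlet(5, 10, 13, 3, 11).
For a Dirichlet(a₁,…,a_K) with all aᵢ > 1, the mode has j-th component (aⱼ − 1)/(Σaᵢ − K).
Here Σaᵢ = 42 and K = 5, so p_C = (13 − 1)/(42 − 5) = 12/37 ≈ 0.324.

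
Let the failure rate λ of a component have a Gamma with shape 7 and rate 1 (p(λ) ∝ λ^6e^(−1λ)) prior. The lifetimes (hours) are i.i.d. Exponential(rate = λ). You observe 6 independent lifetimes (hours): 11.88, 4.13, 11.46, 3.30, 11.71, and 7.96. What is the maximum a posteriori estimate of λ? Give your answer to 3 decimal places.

λ̂_MAP = 0.233

The Exponential(rate=λ) likelihood is ∝ λ^n e^(−λΣtᵢ). Here n = 6 and Σtᵢ = 11.88 + 4.13 + 11.46 + 3.30 + 11.71 + 7.96 = 50.44.
Posterior ∝ λ^6e^(−1λ) · λ^6e^(−50.44λ) = λ^12e^(−51.44λ), i.e. Gamma(13, 51.44).
Mode = (a−1)/b = 12/51.44 ≈ 0.233.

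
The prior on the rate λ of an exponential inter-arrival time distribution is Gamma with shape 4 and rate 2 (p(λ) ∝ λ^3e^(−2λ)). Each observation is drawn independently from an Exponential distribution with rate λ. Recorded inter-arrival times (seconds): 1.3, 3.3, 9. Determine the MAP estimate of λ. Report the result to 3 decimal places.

The Exponential(rate=λ) likelihood is ∝ λ^n e^(−λΣtᵢ). Here n = 3 and Σtᵢ = 1.3 + 3.3 + 9 = 13.6.
Posterior ∝ λ^3e^(−2λ) · λ^3e^(−13.6λ) = λ^6e^(−15.6λ), i.e. Gamma(7, 15.6).
Mode = (a−1)/b = 6/15.6 ≈ 0.385.

λ̂_MAP = 0.385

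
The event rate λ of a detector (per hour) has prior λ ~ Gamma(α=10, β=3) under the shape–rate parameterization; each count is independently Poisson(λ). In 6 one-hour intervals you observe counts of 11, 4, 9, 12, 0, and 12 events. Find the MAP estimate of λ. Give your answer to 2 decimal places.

Σxᵢ = 11+4+9+12+0+12 = 48, with n = 6.
Posterior ∝ λ^9e^(−3λ) · λ^48e^(−6λ) = λ^57e^(−9λ), i.e. Gamma(shape=58, rate=9).
The mode of a Gamma(a, b) with a ≥ 1 (shape–rate) is (a−1)/b = 57/9 ≈ 6.33.

λ̂_MAP = 6.33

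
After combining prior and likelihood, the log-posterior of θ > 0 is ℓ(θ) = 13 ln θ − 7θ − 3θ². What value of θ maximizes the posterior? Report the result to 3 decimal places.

θ̂_MAP = 1.000

ℓ'(θ) = 13/θ − 7 − 6θ. Setting this to zero and multiplying by θ: 6θ² + 7θ − 13 = 0.
θ = (−7 + √(7² + 4·6·13)) / (2·6) = (−7 + √361) / 12 = (−7 + 19)/12 = 1.
ℓ''(θ) = −13/θ² − 6 < 0, confirming a maximum.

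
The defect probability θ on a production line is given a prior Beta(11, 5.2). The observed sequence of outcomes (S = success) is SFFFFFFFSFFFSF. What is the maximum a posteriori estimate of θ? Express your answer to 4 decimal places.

Prior: Beta(11, 5.2).
Data: 3 successes in 14 trials (from the sequence). The binomial likelihood contributes θ^3(1−θ)^11, so the posterior is Beta(11+3, 5.2+11) = Beta(14, 16.2).
For Beta(a, b) with a, b > 1 the mode is (a−1)/(a+b−2) = 13/28.2 ≈ 0.4610.

θ̂_MAP = 0.4610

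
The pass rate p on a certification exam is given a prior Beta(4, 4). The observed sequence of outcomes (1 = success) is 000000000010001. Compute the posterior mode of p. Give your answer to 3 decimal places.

p̂_MAP = 0.238

Prior: Beta(4, 4).
Data: 2 successes in 15 trials (from the sequence). The binomial likelihood contributes p^2(1−p)^13, so the posterior is Beta(4+2, 4+13) = Beta(6, 17).
For Beta(a, b) with a, b > 1 the mode is (a−1)/(a+b−2) = 5/21 ≈ 0.238.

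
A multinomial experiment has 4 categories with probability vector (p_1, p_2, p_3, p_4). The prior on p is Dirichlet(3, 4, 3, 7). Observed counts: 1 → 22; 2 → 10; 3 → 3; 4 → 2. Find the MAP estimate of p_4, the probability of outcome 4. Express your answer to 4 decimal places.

The posterior is Dirichlet(αᵢ + nᵢ) = Dirichlet(25, 14, 6, 9).
For a Dirichlet(a₁,…,a_K) with all aᵢ > 1, the mode has j-th component (aⱼ − 1)/(Σaᵢ − K).
Here Σaᵢ = 54 and K = 4, so p_4 = (9 − 1)/(54 − 4) = 8/50 ≈ 0.1600.

MAP estimate: 0.1600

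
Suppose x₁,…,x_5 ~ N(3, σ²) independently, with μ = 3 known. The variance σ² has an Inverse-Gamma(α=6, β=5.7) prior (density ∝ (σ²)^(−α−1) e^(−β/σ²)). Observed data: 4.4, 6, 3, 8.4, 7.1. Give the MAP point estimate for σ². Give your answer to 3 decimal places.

σ̂²_MAP = 3.596

Sum of squared deviations about the known mean: SS = (4.4−3)² + (6−3)² + (3−3)² + (8.4−3)² + (7.1−3)² = 56.93.
The Normal likelihood contributes (σ²)^(−n/2) exp(−SS/(2σ²)), so the posterior is Inverse-Gamma(α + n/2, β + SS/2) = Inverse-Gamma(8.5, 34.165).
The mode of Inverse-Gamma(a, b) is b/(a+1) = 34.165/9.5 ≈ 3.596.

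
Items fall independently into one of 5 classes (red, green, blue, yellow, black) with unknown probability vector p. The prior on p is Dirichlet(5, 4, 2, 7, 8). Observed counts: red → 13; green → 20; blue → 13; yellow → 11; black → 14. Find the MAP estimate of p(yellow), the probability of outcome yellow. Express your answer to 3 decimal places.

MAP estimate of p(yellow) = 0.185

The posterior is Dirichlet(αᵢ + nᵢ) = Dirichlet(18, 24, 15, 18, 22).
For a Dirichlet(a₁,…,a_K) with all aᵢ > 1, the mode has j-th component (aⱼ − 1)/(Σaᵢ − K).
Here Σaᵢ = 97 and K = 5, so p(yellow) = (18 − 1)/(97 − 5) = 17/92 ≈ 0.185.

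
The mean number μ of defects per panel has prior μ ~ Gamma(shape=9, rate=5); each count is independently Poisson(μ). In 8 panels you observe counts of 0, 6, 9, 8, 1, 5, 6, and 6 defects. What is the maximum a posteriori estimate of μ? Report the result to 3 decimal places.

μ̂_MAP = 3.769

Σxᵢ = 0+6+9+8+1+5+6+6 = 41, with n = 8.
Posterior ∝ μ^8e^(−5μ) · μ^41e^(−8μ) = μ^49e^(−13μ), i.e. Gamma(shape=50, rate=13).
The mode of a Gamma(a, b) with a ≥ 1 (shape–rate) is (a−1)/b = 49/13 ≈ 3.769.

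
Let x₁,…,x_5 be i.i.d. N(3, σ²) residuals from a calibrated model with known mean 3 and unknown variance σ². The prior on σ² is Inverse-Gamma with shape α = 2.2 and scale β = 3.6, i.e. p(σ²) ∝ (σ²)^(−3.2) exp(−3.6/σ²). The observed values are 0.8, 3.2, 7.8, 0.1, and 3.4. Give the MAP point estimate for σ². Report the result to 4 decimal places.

σ̂²_MAP = 3.8325

Sum of squared deviations about the known mean: SS = (0.8−3)² + (3.2−3)² + (7.8−3)² + (0.1−3)² + (3.4−3)² = 36.49.
The Normal likelihood contributes (σ²)^(−n/2) exp(−SS/(2σ²)), so the posterior is Inverse-Gamma(α + n/2, β + SS/2) = Inverse-Gamma(4.7, 21.845).
The mode of Inverse-Gamma(a, b) is b/(a+1) = 21.845/5.7 ≈ 3.8325.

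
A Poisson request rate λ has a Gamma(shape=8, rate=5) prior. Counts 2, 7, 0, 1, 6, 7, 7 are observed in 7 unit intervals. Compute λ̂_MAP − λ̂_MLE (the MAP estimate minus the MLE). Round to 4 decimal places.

Σxᵢ = 30. Posterior is Gamma(38, 12); MAP = (38−1)/12 = 37/12 ≈ 3.08333.
MLE = x̄ = 30/7 ≈ 4.28571.
Difference = 37/12 − 30/7 = -101/84 ≈ -1.2024.

MAP − MLE = -1.2024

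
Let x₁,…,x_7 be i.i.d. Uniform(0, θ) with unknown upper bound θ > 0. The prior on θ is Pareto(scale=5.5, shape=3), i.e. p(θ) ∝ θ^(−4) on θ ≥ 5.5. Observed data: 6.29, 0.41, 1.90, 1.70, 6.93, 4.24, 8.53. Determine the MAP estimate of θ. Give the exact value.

The Uniform(0, θ) likelihood is θ^(−n) for θ ≥ max(xᵢ), zero otherwise. Here max(xᵢ) = 8.53.
Posterior ∝ θ^(−4) · θ^(−7) = θ^(−11) on θ ≥ max(5.5, 8.53) = 8.53.
This density is strictly decreasing in θ, so the posterior mode lies at the lower boundary of the support.

θ̂_MAP = 8.53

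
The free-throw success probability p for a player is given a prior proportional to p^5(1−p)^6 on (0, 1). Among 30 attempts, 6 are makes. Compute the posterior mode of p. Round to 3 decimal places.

The prior density ∝ p^5(1−p)^6 is the kernel of Beta(6, 7).
Data: 6 successes in 30 trials. The binomial likelihood contributes p^6(1−p)^24, so the posterior is Beta(6+6, 7+24) = Beta(12, 31).
For Beta(a, b) with a, b > 1 the mode is (a−1)/(a+b−2) = 11/41 ≈ 0.268.

p̂_MAP = 0.268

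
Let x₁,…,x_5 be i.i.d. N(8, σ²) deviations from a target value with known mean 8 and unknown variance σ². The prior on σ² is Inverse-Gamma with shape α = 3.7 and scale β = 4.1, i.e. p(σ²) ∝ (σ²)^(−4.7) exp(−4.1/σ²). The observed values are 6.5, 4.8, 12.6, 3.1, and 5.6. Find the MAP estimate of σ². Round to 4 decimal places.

σ̂²_MAP = 4.9736

Sum of squared deviations about the known mean: SS = (6.5−8)² + (4.8−8)² + (12.6−8)² + (3.1−8)² + (5.6−8)² = 63.42.
The Normal likelihood contributes (σ²)^(−n/2) exp(−SS/(2σ²)), so the posterior is Inverse-Gamma(α + n/2, β + SS/2) = Inverse-Gamma(6.2, 35.81).
The mode of Inverse-Gamma(a, b) is b/(a+1) = 35.81/7.2 ≈ 4.9736.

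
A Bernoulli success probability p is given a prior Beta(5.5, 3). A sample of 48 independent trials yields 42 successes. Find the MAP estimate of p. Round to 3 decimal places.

p̂_MAP = 0.853

Prior: Beta(5.5, 3).
Data: 42 successes in 48 trials. The binomial likelihood contributes p^42(1−p)^6, so the posterior is Beta(5.5+42, 3+6) = Beta(47.5, 9).
For Beta(a, b) with a, b > 1 the mode is (a−1)/(a+b−2) = 46.5/54.5 ≈ 0.853.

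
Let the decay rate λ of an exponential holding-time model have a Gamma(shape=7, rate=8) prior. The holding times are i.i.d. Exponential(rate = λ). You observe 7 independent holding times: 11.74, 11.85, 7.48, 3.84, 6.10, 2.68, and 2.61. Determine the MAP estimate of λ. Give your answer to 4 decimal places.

The Exponential(rate=λ) likelihood is ∝ λ^n e^(−λΣtᵢ). Here n = 7 and Σtᵢ = 11.74 + 11.85 + 7.48 + 3.84 + 6.10 + 2.68 + 2.61 = 46.30.
Posterior ∝ λ^6e^(−8λ) · λ^7e^(−46.30λ) = λ^13e^(−54.30λ), i.e. Gamma(14, 54.30).
Mode = (a−1)/b = 13/54.30 ≈ 0.2394.

λ̂_MAP = 0.2394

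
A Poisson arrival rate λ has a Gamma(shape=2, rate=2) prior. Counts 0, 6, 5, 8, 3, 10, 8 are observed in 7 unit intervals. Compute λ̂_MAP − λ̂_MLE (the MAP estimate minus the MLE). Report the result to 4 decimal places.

Σxᵢ = 40. Posterior is Gamma(42, 9); MAP = (42−1)/9 = 41/9 ≈ 4.55556.
MLE = x̄ = 40/7 ≈ 5.71429.
Difference = 41/9 − 40/7 = -73/63 ≈ -1.1587.

MAP − MLE = -1.1587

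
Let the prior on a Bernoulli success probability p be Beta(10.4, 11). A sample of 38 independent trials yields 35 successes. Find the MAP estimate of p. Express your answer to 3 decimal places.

Prior: Beta(10.4, 11).
Data: 35 successes in 38 trials. The binomial likelihood contributes p^35(1−p)^3, so the posterior is Beta(10.4+35, 11+3) = Beta(45.4, 14).
For Beta(a, b) with a, b > 1 the mode is (a−1)/(a+b−2) = 44.4/57.4 ≈ 0.774.

p̂_MAP = 0.774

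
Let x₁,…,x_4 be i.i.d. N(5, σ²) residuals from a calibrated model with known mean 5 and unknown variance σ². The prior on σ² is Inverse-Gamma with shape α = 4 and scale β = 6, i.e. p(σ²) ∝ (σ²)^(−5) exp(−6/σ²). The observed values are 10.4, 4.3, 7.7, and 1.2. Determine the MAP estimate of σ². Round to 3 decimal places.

Sum of squared deviations about the known mean: SS = (10.4−5)² + (4.3−5)² + (7.7−5)² + (1.2−5)² = 51.38.
The Normal likelihood contributes (σ²)^(−n/2) exp(−SS/(2σ²)), so the posterior is Inverse-Gamma(α + n/2, β + SS/2) = Inverse-Gamma(6, 31.69).
The mode of Inverse-Gamma(a, b) is b/(a+1) = 31.69/7 ≈ 4.527.

σ̂²_MAP = 4.527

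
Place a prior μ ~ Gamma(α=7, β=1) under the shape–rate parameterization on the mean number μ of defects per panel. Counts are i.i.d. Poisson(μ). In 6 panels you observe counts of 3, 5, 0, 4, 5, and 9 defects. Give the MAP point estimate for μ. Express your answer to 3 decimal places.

μ̂_MAP = 4.571

Σxᵢ = 3+5+0+4+5+9 = 26, with n = 6.
Posterior ∝ μ^6e^(−1μ) · μ^26e^(−6μ) = μ^32e^(−7μ), i.e. Gamma(shape=33, rate=7).
The mode of a Gamma(a, b) with a ≥ 1 (shape–rate) is (a−1)/b = 32/7 ≈ 4.571.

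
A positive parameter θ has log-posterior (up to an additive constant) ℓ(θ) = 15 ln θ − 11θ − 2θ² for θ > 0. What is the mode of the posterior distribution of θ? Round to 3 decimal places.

θ̂_MAP = 1.000

ℓ'(θ) = 15/θ − 11 − 4θ. Setting this to zero and multiplying by θ: 4θ² + 11θ − 15 = 0.
θ = (−11 + √(11² + 4·4·15)) / (2·4) = (−11 + √361) / 8 = (−11 + 19)/8 = 1.
ℓ''(θ) = −15/θ² − 4 < 0, confirming a maximum.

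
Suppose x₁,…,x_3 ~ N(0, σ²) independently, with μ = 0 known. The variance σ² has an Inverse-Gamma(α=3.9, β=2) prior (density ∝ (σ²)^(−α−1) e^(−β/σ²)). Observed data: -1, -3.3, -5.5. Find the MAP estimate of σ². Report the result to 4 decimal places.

σ̂²_MAP = 3.6047

Sum of squared deviations about the known mean: SS = (-1−0)² + (-3.3−0)² + (-5.5−0)² = 42.14.
The Normal likelihood contributes (σ²)^(−n/2) exp(−SS/(2σ²)), so the posterior is Inverse-Gamma(α + n/2, β + SS/2) = Inverse-Gamma(5.4, 23.07).
The mode of Inverse-Gamma(a, b) is b/(a+1) = 23.07/6.4 ≈ 3.6047.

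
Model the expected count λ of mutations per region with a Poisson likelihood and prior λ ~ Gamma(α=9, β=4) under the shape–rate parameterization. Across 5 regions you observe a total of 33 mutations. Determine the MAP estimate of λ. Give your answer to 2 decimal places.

λ̂_MAP = 4.56

Σxᵢ = 33, n = 5.
Posterior ∝ λ^8e^(−4λ) · λ^33e^(−5λ) = λ^41e^(−9λ), i.e. Gamma(shape=42, rate=9).
The mode of a Gamma(a, b) with a ≥ 1 (shape–rate) is (a−1)/b = 41/9 ≈ 4.56.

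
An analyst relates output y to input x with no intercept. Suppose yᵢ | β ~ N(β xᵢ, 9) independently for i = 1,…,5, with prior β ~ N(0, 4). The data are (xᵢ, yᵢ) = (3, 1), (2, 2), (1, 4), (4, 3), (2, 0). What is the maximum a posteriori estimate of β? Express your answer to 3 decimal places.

β̂_MAP = 0.634

log p(β | y) = −Σ(yᵢ − βxᵢ)²/(2·9) − β²/(2·4) + const.
Setting the derivative to zero: Σxᵢ(yᵢ − βxᵢ)/9 − β/4 = 0, so β = Σxᵢyᵢ / (Σxᵢ² + σ²/τ²).
Σxᵢyᵢ = 3·1 + 2·2 + 1·4 + 4·3 + 2·0 = 23; Σxᵢ² = 34; σ²/τ² = 2.25.
β̂_MAP = 23 / (34 + 2.25) = 23/36.25 ≈ 0.634.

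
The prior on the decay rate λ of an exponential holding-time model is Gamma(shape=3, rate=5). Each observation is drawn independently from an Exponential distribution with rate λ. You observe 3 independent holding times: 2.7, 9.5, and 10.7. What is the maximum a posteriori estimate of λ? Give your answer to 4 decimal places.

λ̂_MAP = 0.1792

The Exponential(rate=λ) likelihood is ∝ λ^n e^(−λΣtᵢ). Here n = 3 and Σtᵢ = 2.7 + 9.5 + 10.7 = 22.9.
Posterior ∝ λ^2e^(−5λ) · λ^3e^(−22.9λ) = λ^5e^(−27.9λ), i.e. Gamma(6, 27.9).
Mode = (a−1)/b = 5/27.9 ≈ 0.1792.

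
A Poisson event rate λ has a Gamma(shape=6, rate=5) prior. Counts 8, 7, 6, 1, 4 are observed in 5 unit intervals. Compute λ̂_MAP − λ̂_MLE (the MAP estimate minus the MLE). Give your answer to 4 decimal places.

MAP − MLE = -2.1000

Σxᵢ = 26. Posterior is Gamma(32, 10); MAP = (32−1)/10 = 31/10 ≈ 3.10000.
MLE = x̄ = 26/5 ≈ 5.20000.
Difference = 31/10 − 26/5 = -21/10 ≈ -2.1000.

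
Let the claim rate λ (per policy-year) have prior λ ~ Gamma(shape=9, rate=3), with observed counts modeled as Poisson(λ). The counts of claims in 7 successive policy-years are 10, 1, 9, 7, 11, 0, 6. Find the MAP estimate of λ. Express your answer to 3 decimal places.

Σxᵢ = 10+1+9+7+11+0+6 = 44, with n = 7.
Posterior ∝ λ^8e^(−3λ) · λ^44e^(−7λ) = λ^52e^(−10λ), i.e. Gamma(shape=53, rate=10).
The mode of a Gamma(a, b) with a ≥ 1 (shape–rate) is (a−1)/b = 52/10 ≈ 5.200.

λ̂_MAP = 5.200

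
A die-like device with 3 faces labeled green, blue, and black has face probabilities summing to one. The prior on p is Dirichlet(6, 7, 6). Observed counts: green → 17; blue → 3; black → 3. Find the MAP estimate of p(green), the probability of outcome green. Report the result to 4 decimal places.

MAP estimate of p(green) = 0.5641

The posterior is Dirichlet(αᵢ + nᵢ) = Dirichlet(23, 10, 9).
For a Dirichlet(a₁,…,a_K) with all aᵢ > 1, the mode has j-th component (aⱼ − 1)/(Σaᵢ − K).
Here Σaᵢ = 42 and K = 3, so p(green) = (23 − 1)/(42 − 3) = 22/39 ≈ 0.5641.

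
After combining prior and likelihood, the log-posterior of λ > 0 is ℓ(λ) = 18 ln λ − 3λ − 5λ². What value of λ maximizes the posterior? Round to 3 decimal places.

ℓ'(λ) = 18/λ − 3 − 10λ. Setting this to zero and multiplying by λ: 10λ² + 3λ − 18 = 0.
λ = (−3 + √(3² + 4·10·18)) / (2·10) = (−3 + √729) / 20 = (−3 + 27)/20 = 6/5.
ℓ''(λ) = −18/λ² − 10 < 0, confirming a maximum.

λ̂_MAP = 1.200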